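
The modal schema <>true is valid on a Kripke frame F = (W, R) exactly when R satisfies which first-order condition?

seriality

◇⊤ holds at w iff w has a successor, so frame-validity of ◇⊤ is exactly seriality. Equivalently via □r → ◇r:
Suppose □r→◇r is valid. At any x set V(r)=W. Then □r at x, so ◇r at x, so x has a successor.
Conversely, on a frame with seriality the schema holds at every world under every valuation.
Frame condition: forall x exists y Rxy.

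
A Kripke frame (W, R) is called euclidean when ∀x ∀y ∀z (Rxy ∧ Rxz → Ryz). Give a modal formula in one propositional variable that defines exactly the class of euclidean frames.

◇s → □◇s

This is the Euclidean property; the standard corresponding axiom is 5: ◇s → □◇s.
Suppose ◇s→□◇s is valid. Take Rxy, Rxz and set V(s)={y}. Then ◇s at x, so □◇s at x, so ◇s at z, so some w with Rzw has s; w=y, i.e. Rzy. By symmetry of the argument, Ryz.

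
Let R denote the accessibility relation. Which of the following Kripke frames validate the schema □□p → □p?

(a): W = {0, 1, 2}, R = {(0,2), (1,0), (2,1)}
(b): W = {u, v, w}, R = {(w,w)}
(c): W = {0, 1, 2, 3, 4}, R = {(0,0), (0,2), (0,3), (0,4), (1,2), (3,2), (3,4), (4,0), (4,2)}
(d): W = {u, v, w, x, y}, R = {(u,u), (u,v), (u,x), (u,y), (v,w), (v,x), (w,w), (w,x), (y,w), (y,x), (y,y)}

The schema corresponds to density: ∀x ∀y (Rxy → ∃z (Rxz ∧ Rzy)).
(a): fails — R10 but no z with R1z and Rz0.
(b): holds.
(c): fails — R34 but no z with R3z and Rz4.
(d): holds.

(b), (d)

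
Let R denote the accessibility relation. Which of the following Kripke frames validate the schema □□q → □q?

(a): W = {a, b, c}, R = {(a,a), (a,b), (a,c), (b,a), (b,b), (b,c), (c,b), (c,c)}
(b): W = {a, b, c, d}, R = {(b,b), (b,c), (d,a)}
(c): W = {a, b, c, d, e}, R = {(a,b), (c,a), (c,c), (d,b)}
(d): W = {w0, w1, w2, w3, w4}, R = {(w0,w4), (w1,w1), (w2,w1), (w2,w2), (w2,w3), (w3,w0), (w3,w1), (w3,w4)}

The schema corresponds to density: ∀x ∀y (Rxy → ∃z (Rxz ∧ Rzy)).
(a): ✓.
(b): fails — Rda but no z with Rdz and Rza.
(c): fails — Rdb but no z with Rdz and Rzb.
(d): fails — Rw0w4 but no z with Rw0z and Rzw4.

(a)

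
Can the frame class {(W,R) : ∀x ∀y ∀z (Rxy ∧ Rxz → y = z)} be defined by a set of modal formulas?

Yes — defined by ◇p → □p

This is a Sahlqvist condition; the CD axiom ◇p → □p defines it.
Suppose ◇p→□p is valid. Take Rxy, Rxz and set V(p)={y}. Then ◇p at x, so □p at x, so p at z, i.e. z=y.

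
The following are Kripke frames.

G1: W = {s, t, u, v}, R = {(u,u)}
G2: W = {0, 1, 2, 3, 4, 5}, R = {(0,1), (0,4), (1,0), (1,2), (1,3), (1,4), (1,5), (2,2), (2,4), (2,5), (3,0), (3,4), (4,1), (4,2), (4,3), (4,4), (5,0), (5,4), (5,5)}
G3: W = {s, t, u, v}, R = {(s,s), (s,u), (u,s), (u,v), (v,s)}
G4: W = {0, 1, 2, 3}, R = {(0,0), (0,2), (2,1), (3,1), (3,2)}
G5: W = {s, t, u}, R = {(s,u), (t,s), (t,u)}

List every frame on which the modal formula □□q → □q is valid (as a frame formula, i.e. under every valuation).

This is the axiom for density; its first-order frame correspondent is ∀x ∀y (Rxy → ∃z (Rxz ∧ Rzy)).
G1: ✓.
G2: fails — R30 but no z with R3z and Rz0.
G3: fails — Ruv but no z with Ruz and Rzv.
G4: fails — R32 but no z with R3z and Rz2.
G5: fails — Rsu but no z with Rsz and Rzu.
Valid on: G1.

G1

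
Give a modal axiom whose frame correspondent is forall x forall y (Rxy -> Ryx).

This is symmetry; the standard corresponding axiom is B: s → □◇s.

s → □◇s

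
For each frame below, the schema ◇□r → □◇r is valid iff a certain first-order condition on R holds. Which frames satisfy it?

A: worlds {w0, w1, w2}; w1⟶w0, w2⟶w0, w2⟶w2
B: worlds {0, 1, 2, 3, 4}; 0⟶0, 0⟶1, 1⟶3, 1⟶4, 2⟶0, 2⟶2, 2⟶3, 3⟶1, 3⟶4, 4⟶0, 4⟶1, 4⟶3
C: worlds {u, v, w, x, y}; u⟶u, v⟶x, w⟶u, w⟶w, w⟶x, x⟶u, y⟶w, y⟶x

The schema corresponds to convergence: ∀x ∀y ∀z (Rxy ∧ Rxz → ∃w (Ryw ∧ Rzw)).
A: fails — Rw1w0 and Rw1w0 but w0 and w0 have no common successor.
B: fails — R00 and R01 but 0 and 1 have no common successor.
C: satisfies the condition.

C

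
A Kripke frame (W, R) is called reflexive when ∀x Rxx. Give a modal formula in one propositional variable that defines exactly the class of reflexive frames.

□ψ → ψ

A defining formula is □ψ → ψ (the T axiom).
Suppose □ψ→ψ is valid. At any x set V(ψ)={w : Rxw}. Then □ψ holds at x, so ψ holds at x, i.e. Rxx.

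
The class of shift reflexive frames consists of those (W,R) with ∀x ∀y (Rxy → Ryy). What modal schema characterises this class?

A defining formula is □(□ψ → ψ) (the T□ axiom).
Suppose □(□ψ→ψ) is valid. Take Rxy and set V(ψ)={w : Ryw}. Then at y, □ψ holds; since □(□ψ→ψ) at x, □ψ→ψ at y, so ψ at y, i.e. Ryy.

□(□ψ → ψ)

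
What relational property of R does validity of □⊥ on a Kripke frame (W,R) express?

This schema is the Ver axiom.
Its frame correspondent is emptiness of R — ∀x ∀y ¬Rxy.

Emptiness of R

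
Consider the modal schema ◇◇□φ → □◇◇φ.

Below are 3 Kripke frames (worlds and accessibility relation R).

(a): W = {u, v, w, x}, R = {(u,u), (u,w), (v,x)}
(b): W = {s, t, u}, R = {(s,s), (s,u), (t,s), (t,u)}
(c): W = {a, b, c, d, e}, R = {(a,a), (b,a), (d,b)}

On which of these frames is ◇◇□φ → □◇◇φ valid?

(c)

This is the axiom for a generalized confluence (Geach) condition; its first-order frame correspondent is ∀x ∀y ∀z ((xR²y ∧ xRz) → ∃w (yRw ∧ zR²w)).
(a): fails — uR²u, uRw but no t with uRt and wR²t.
(b): fails — sR²s, sRu but no w with sRw and uR²w.
(c): satisfies the condition.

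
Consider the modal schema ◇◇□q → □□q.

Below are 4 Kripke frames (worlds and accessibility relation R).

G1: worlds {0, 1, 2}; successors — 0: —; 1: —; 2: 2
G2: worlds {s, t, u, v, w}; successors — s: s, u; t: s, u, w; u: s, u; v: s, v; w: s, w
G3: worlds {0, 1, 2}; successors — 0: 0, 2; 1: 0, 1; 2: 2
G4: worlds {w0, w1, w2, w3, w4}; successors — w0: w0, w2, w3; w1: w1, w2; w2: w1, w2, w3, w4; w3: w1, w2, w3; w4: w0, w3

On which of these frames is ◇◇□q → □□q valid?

The schema corresponds to a generalized confluence (Geach) condition: ∀x ∀y ∀z ((xR²y ∧ xR²z) → ∃w (yRw ∧ z = w)).
G1: satisfies the condition.
G2: fails — tR²s, tR²w but no w* with sRw* and w=w*.
G3: fails — 0R²2, 0R²0 but no w with 2Rw and 0=w.
G4: fails — w0R²w0, w0R²w1 but no w with w0Rw and w1=w.

G1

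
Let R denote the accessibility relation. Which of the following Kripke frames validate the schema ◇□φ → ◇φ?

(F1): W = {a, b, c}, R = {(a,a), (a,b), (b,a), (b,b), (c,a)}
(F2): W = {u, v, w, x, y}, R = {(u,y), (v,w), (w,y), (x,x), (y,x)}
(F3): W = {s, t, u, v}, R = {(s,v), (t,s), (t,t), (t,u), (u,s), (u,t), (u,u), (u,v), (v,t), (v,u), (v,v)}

The schema corresponds to a generalized confluence (Geach) condition: ∀x ∀y (xRy → ∃w (yRw ∧ xRw)).
(F1): holds.
(F2): fails — uRy but no t with yRt and uRt.
(F3): fails — tRs but no w with sRw and tRw.

(F1)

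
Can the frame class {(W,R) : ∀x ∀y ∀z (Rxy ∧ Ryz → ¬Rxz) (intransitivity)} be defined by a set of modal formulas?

No — not modally definable

Any modally definable frame class is closed under surjective bounded morphisms.
The 5-cycle (worlds s,t,u,v,w with s→t→u→v→w→s) is intransitive. Mapping every world to a single reflexive point • is a surjective bounded morphism; the reflexive point is not intransitive (R••∧R•• but R••).
Hence intransitivity is not modally definable.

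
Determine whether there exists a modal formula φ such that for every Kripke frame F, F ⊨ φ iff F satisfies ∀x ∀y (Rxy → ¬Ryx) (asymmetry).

If a class were modally definable it would be closed under surjective bounded morphisms (Goldblatt–Thomason).
The 5-cycle (worlds s,t,u,v,w with s→t→u→v→w→s) is asymmetric. Mapping every world to a single reflexive point • is a surjective bounded morphism, and the reflexive point is not asymmetric (R•• but asymmetry requires ¬R••).
Hence asymmetry is not modally definable.

Not modally definable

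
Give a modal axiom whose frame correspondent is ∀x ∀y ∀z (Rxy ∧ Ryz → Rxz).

The condition is transitivity. The 4 schema □q → □□q defines it.
Suppose □q→□□q is valid. Take Rxy, Ryz and set V(q)={w : Rxw}. Then □q at x, so □□q at x, so □q at y, so q at z, i.e. Rxz.

□q → □□q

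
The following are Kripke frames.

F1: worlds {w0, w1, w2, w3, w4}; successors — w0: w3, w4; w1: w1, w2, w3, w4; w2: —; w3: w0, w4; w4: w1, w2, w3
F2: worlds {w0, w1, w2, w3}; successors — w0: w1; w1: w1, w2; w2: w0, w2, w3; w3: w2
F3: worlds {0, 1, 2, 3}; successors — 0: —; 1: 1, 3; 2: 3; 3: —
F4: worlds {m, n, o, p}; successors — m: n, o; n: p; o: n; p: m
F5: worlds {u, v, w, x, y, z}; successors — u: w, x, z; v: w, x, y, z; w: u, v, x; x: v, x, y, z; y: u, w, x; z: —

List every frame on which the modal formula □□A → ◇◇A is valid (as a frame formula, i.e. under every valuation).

The schema corresponds to a generalized confluence (Geach) condition: ∀x ∃w (xR²w ∧ xR²w).
F1: fails — at w2 but no w with w2R²w and w2R²w.
F2: condition met.
F3: fails — at 0 but no w with 0R²w and 0R²w.
F4: condition met.
F5: fails — at z but no t with zR²t and zR²t.

F2, F4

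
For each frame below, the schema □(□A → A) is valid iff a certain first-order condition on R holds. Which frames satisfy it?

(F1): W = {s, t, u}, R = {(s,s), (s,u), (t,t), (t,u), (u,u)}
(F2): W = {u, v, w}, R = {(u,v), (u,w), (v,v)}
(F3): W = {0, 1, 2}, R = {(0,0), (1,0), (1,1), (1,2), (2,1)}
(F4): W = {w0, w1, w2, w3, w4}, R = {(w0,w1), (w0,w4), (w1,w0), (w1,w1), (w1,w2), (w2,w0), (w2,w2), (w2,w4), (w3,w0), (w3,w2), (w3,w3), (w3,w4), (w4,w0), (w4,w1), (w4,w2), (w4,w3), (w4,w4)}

(F1)

Frame correspondent (Sahlqvist): ∀x ∀y (Rxy → Ryy) — i.e. shift-reflexivity.
(F1): ✓.
(F2): fails — Ruw but not Rww.
(F3): fails — R12 but not R22.
(F4): fails — Rw1w0 but not Rw0w0.
Valid on: (F1).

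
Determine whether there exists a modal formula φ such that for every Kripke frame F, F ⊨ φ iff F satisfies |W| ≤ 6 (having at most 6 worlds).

Modal frame validity is preserved under disjoint unions.
Any modal formula valid on each of 7 disjoint one-world frames is valid on their disjoint union (validity is preserved under disjoint unions). Each one-world frame has |W|=1≤6, but the union has |W|=7.
So the class is not modally definable.

No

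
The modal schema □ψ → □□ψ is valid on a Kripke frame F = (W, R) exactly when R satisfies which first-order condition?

transitivity

Suppose □ψ→□□ψ is valid. Take Rxy, Ryz and set V(ψ)={w : Rxw}. Then □ψ at x, so □□ψ at x, so □ψ at y, so ψ at z, i.e. Rxz.
Conversely, any frame satisfying ∀x ∀y ∀z (Rxy ∧ Ryz → Rxz) validates the schema.
So the correspondent is transitivity.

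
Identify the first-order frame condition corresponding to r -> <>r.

Reflexivity

Equivalently (dual form): □r → r.
Suppose □r→r is valid. At any x set V(r)={w : Rxw}. Then □r holds at x, so r holds at x, i.e. Rxx.
Conversely, any frame satisfying forall x Rxx validates the schema.
Frame condition: forall x Rxx.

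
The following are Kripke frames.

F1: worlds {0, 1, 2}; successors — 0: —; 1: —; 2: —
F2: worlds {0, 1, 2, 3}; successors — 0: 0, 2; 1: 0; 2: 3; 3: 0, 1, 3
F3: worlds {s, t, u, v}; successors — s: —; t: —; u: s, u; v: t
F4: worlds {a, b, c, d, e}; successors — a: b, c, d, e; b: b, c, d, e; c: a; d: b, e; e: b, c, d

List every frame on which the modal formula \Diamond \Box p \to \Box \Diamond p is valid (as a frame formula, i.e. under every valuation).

The schema corresponds to convergence: \forall x \forall y \forall z (Rxy \wedge Rxz \to \exists w (Ryw \wedge Rzw)).
F1: ✓.
F2: fails — R00 and R02 but 0 and 2 have no common successor.
F3: fails — Rus and Rus but s and s have no common successor.
F4: fails — Rab and Rac but b and c have no common successor.

F1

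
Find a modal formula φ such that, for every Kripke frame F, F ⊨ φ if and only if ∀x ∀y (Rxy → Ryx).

The condition is symmetry. The B schema s → □◇s defines it.
Suppose s→□◇s is valid. Take Rxy and set V(s)={x}. Then s at x, so □◇s at x, so ◇s at y, so some z with Ryz has s; z=x, i.e. Ryx.

s → □◇s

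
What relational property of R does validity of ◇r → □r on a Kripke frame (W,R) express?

Partial functionality

This is the CD axiom.
It corresponds to partial functionality: ∀x ∀y ∀z (Rxy ∧ Rxz → y = z).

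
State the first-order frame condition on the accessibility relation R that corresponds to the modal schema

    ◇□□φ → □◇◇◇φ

∀x ∀y ∀z ((xRy ∧ xRz) → ∃w (yR²w ∧ zR³w))

This is a Sahlqvist (Geach-type) schema ◇^1□^2φ → □^1◇^3φ.
First-order correspondent: ∀x ∀y ∀z ((xRy ∧ xRz) → ∃w (yR²w ∧ zR³w)).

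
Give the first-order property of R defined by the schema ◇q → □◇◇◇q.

This is a Sahlqvist (Geach-type) schema ◇^1□^0q → □^1◇^3q.
First-order correspondent: ∀x ∀y ∀z ((xRy ∧ xRz) → ∃w (y = w ∧ zR³w)).

∀x ∀y ∀z ((xRy ∧ xRz) → ∃w (y = w ∧ zR³w))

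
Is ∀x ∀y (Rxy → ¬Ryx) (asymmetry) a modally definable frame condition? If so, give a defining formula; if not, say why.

Modal frame validity is preserved under surjective bounded morphisms.
The 3-cycle (worlds w0,w1,w2 with w0→w1→w2→w0) is asymmetric. Mapping every world to a single reflexive point • is a surjective bounded morphism, and the reflexive point is not asymmetric (R•• but asymmetry requires ¬R••).
Hence asymmetry is not modally definable.

No — not modally definable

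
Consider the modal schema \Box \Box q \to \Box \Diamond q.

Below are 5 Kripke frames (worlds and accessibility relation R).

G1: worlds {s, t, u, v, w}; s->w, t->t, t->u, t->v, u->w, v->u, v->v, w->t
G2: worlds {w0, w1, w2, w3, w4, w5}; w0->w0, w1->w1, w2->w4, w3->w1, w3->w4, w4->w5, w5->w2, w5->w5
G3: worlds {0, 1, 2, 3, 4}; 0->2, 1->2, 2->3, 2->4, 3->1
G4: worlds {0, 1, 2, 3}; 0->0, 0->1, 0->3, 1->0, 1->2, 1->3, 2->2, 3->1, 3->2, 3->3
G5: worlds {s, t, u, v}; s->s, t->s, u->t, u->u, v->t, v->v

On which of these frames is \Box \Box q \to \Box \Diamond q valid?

G1, G2, G4, G5

Frame correspondent (Sahlqvist): \forall x \forall z (xRz \to \exists w (x R^2 w \wedge zRw)) — i.e. a generalized confluence (Geach) condition.
G1: holds.
G2: holds.
G3: fails — 2R4 but no w with 2R²w and 4Rw.
G4: holds.
G5: holds.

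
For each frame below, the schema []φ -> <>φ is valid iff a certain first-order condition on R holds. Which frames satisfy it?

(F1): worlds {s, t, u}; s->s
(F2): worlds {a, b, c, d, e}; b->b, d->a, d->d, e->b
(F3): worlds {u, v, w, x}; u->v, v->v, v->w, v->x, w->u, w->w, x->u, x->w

The schema corresponds to seriality: forall x exists y Rxy.
(F1): fails — world t has no successor.
(F2): fails — world a has no successor.
(F3): holds.

(F3)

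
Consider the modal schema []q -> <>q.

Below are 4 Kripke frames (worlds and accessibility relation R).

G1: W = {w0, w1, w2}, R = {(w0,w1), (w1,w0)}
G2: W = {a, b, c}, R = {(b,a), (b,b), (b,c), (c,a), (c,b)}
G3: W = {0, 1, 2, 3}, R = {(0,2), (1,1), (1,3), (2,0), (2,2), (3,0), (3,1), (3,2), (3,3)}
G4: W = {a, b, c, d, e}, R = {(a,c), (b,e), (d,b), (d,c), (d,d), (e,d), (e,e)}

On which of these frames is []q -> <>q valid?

G3

The schema corresponds to seriality: forall x exists y Rxy.
G1: fails — world w2 has no successor.
G2: fails — world a has no successor.
G3: ✓.
G4: fails — world c has no successor.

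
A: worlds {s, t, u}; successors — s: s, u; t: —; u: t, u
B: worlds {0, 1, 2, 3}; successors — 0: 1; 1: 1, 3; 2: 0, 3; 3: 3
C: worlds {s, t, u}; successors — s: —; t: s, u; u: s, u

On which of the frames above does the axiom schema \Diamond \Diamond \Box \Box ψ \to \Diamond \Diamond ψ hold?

B

The schema corresponds to a generalized confluence (Geach) condition: \forall x \forall y (x R^2 y \to \exists w (y R^2 w \wedge x R^2 w)).
A: fails — sR²t but no w with tR²w and sR²w.
B: satisfies the condition.
C: fails — tR²s but no w with sR²w and tR²w.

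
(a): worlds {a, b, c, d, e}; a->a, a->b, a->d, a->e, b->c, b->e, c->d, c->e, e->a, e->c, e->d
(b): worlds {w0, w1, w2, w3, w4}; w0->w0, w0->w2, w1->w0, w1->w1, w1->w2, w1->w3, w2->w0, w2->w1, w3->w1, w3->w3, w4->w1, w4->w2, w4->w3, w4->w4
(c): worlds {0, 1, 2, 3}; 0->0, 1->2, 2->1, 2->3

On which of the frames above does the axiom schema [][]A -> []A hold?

(b)

The schema corresponds to density: forall x forall y (Rxy -> exists z (Rxz & Rzy)).
(a): fails — Rec but no z with Rez and Rzc.
(b): ✓.
(c): fails — R12 but no z with R1z and Rz2.
Valid on: (b).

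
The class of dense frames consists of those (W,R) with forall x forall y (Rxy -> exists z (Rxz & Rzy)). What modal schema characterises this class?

This is density; the standard corresponding axiom is C4: □□s → □s.
Suppose □□s→□s is valid. Take Rxy and set V(s)={w : xR²w}. Then □□s at x, so □s at x, so s at y, i.e. ∃z(Rxz∧Rzy).

□□s → □s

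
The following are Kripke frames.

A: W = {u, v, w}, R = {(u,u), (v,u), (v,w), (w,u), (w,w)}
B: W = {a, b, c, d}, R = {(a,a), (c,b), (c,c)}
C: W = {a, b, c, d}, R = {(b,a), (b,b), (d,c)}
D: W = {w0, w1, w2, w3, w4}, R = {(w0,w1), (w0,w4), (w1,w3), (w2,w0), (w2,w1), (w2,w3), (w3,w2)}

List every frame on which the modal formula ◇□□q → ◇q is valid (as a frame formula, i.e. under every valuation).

A

The schema corresponds to a generalized confluence (Geach) condition: ∀x ∀y (xRy → ∃w (yR²w ∧ xRw)).
A: condition met.
B: fails — cRb but no w with bR²w and cRw.
C: fails — bRa but no w with aR²w and bRw.
D: fails — w0Rw1 but no w with w1R²w and w0Rw.
Valid on: A.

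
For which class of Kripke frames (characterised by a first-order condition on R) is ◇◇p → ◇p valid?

transitivity

Equivalently (dual form): □p → □□p.
Suppose □p→□□p is valid. Take Rxy, Ryz and set V(p)={w : Rxw}. Then □p at x, so □□p at x, so □p at y, so p at z, i.e. Rxz.
Conversely, any frame satisfying ∀x ∀y ∀z (Rxy ∧ Ryz → Rxz) validates the schema.
Frame condition: ∀x ∀y ∀z (Rxy ∧ Ryz → Rxz).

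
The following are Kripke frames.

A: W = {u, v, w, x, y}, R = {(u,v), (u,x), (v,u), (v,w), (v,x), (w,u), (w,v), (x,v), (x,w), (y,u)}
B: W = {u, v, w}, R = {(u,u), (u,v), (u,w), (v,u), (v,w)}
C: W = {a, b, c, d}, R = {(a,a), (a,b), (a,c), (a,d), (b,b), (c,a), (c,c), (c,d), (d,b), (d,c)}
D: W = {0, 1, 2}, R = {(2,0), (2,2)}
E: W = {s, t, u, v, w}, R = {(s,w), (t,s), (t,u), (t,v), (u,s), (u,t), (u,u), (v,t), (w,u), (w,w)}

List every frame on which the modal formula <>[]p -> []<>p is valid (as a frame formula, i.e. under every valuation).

A

This is the axiom for convergence; its first-order frame correspondent is forall x forall y forall z (Rxy & Rxz -> exists w (Ryw & Rzw)).
A: condition met.
B: fails — Ruv and Ruw but v and w have no common successor.
C: fails — Rab and Rac but b and c have no common successor.
D: fails — R22 and R20 but 2 and 0 have no common successor.
E: fails — Rtv and Rts but v and s have no common successor.
Valid on: A.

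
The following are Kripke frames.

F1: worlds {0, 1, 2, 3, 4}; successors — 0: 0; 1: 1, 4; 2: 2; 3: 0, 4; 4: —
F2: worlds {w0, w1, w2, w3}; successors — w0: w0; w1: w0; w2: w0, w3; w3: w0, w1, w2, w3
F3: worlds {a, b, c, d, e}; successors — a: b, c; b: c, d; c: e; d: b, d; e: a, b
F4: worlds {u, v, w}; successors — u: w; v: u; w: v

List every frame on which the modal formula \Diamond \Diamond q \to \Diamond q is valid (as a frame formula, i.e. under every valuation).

F1

This is the axiom for transitivity; its first-order frame correspondent is \forall x \forall y \forall z (Rxy \wedge Ryz \to Rxz).
F1: holds.
F2: fails — Rw2w3 and Rw3w1 but not Rw2w1.
F3: fails — Rbc and Rce but not Rbe.
F4: fails — Rvu and Ruw but not Rvw.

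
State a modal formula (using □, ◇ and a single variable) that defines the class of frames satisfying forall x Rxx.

The condition is reflexivity. The T schema □p → p defines it.
Suppose □p→p is valid. At any x set V(p)={w : Rxw}. Then □p holds at x, so p holds at x, i.e. Rxx.

□p → p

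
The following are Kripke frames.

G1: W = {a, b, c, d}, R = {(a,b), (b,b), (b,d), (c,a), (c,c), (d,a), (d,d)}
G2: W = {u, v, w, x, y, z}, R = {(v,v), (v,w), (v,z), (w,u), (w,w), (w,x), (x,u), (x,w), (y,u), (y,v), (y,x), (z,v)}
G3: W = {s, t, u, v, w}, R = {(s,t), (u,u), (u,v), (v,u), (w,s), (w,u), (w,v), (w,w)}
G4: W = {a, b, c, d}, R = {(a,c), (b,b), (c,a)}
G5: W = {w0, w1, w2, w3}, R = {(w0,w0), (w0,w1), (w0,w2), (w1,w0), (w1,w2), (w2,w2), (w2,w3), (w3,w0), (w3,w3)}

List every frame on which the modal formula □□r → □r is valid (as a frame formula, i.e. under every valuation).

Frame correspondent (Sahlqvist): ∀x ∀y (Rxy → ∃z (Rxz ∧ Rzy)) — i.e. density.
G1: holds.
G2: fails — Ryx but no t with Ryt and Rtx.
G3: fails — Rst but no z with Rsz and Rzt.
G4: fails — Rac but no z with Raz and Rzc.
G5: holds.
Valid on: G1, G5.

G1, G5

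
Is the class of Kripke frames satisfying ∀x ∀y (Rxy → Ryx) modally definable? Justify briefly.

Yes — defined by q → □◇q

Yes: it is symmetry, defined by the B schema q → □◇q.
Suppose q→□◇q is valid. Take Rxy and set V(q)={x}. Then q at x, so □◇q at x, so ◇q at y, so some z with Ryz has q; z=x, i.e. Ryx.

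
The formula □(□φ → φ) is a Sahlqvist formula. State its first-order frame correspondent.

This schema is the T□ axiom.
Its frame correspondent is shift-reflexivity — ∀x ∀y (Rxy → Ryy).

shift-reflexivity: ∀x ∀y (Rxy → Ryy)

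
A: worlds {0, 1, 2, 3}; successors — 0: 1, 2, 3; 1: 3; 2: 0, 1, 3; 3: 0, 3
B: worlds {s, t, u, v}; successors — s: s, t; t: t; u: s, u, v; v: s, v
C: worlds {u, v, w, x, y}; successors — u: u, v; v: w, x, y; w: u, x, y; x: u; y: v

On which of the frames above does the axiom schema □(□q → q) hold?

Frame correspondent (Sahlqvist): ∀x ∀y (Rxy → Ryy) — i.e. shift-reflexivity.
A: fails — R02 but not R22.
B: satisfies the condition.
C: fails — Ruv but not Rvv.

B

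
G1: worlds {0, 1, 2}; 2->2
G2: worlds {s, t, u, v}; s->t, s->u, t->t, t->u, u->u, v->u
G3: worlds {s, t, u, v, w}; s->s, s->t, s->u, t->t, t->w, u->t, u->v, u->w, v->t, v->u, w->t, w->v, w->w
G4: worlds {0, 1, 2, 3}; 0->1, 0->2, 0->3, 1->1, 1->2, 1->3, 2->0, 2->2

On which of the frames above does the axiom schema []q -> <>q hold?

G2, G3

The schema corresponds to seriality: forall x exists y Rxy.
G1: fails — world 0 has no successor.
G2: ✓.
G3: ✓.
G4: fails — world 3 has no successor.
Valid on: G2, G3.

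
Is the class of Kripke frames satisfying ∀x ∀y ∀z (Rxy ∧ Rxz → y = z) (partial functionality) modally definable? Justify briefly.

Yes: it is partial functionality, defined by the CD schema ◇q → □q.

Yes, by ◇q → □q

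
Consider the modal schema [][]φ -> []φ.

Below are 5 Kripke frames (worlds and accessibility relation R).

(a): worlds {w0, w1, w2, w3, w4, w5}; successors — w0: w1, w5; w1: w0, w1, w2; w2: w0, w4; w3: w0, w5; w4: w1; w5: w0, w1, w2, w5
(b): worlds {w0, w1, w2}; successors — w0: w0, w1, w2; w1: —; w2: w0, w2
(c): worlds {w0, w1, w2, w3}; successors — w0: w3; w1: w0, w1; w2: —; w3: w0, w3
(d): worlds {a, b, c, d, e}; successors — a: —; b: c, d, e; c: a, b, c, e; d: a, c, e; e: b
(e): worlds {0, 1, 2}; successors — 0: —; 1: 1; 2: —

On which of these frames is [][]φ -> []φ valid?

Frame correspondent (Sahlqvist): forall x forall y (Rxy -> exists z (Rxz & Rzy)) — i.e. density.
(a): fails — Rw2w4 but no z with Rw2z and Rzw4.
(b): condition met.
(c): condition met.
(d): fails — Reb but no z with Rez and Rzb.
(e): condition met.

(b), (c), (e)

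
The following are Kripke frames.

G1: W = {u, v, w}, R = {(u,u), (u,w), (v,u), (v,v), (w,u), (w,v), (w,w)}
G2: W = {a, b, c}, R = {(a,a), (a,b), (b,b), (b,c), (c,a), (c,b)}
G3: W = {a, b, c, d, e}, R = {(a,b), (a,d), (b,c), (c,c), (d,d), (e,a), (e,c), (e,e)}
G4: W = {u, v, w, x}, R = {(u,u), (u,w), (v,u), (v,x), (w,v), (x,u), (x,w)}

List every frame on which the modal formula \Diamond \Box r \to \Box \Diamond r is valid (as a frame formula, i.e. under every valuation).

The schema corresponds to convergence: \forall x \forall y \forall z (Rxy \wedge Rxz \to \exists w (Ryw \wedge Rzw)).
G1: ✓.
G2: ✓.
G3: fails — Rab and Rad but b and d have no common successor.
G4: fails — Ruw and Ruu but w and u have no common successor.
Valid on: G1, G2.

G1, G2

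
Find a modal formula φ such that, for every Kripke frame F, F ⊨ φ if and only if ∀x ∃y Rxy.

□r → ◇r

This is seriality; the standard corresponding axiom is D: □r → ◇r.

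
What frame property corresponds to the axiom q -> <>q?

Reflexivity

This is a form of the T axiom.
It corresponds to reflexivity: forall x Rxx.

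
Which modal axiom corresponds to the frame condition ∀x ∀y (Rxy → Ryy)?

□(□r → r)

A defining formula is □(□r → r) (the T□ axiom).
Suppose □(□r→r) is valid. Take Rxy and set V(r)={w : Ryw}. Then at y, □r holds; since □(□r→r) at x, □r→r at y, so r at y, i.e. Ryy.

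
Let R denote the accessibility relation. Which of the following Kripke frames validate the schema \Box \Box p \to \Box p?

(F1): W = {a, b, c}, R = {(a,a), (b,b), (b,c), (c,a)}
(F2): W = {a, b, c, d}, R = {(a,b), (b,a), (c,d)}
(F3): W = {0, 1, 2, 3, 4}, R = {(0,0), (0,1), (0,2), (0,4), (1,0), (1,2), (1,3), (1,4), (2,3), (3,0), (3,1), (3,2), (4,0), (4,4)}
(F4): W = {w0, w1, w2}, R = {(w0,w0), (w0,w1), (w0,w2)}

(F1), (F4)

This is the axiom for density; its first-order frame correspondent is \forall x \forall y (Rxy \to \exists z (Rxz \wedge Rzy)).
(F1): ✓.
(F2): fails — Rab but no z with Raz and Rzb.
(F3): fails — R23 but no z with R2z and Rz3.
(F4): ✓.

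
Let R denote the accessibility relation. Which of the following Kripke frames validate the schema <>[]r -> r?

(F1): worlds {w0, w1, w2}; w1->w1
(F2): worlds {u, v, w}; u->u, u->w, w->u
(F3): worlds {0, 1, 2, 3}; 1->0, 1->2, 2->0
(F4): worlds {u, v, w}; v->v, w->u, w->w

(F1), (F2)

Frame correspondent (Sahlqvist): forall x forall y (Rxy -> Ryx) — i.e. symmetry.
(F1): ✓.
(F2): ✓.
(F3): fails — R12 but not R21.
(F4): fails — Rwu but not Ruw.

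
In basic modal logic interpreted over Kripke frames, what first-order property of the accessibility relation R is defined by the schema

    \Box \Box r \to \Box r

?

This schema is the C4 axiom.
Its frame correspondent is density — \forall x \forall y (Rxy \to \exists z (Rxz \wedge Rzy)).

density: \forall x \forall y (Rxy \to \exists z (Rxz \wedge Rzy))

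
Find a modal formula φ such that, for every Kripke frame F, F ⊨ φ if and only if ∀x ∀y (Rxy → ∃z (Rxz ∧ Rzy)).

A defining formula is □□p → □p (the C4 axiom).
Suppose □□p→□p is valid. Take Rxy and set V(p)={w : xR²w}. Then □□p at x, so □p at x, so p at y, i.e. ∃z(Rxz∧Rzy).

□□p → □p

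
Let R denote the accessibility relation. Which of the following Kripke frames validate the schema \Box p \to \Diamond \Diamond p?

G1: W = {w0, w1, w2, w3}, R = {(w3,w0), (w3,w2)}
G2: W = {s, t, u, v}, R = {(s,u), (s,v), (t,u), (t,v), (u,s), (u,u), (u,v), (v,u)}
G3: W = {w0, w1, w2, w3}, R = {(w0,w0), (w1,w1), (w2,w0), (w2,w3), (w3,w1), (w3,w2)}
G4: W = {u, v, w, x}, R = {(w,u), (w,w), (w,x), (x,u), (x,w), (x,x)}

This is the axiom for a generalized confluence (Geach) condition; its first-order frame correspondent is \forall x \exists w (xRw \wedge x R^2 w).
G1: fails — at w0 but no w with w0Rw and w0R²w.
G2: holds.
G3: holds.
G4: fails — at u but no t with uRt and uR²t.

G2, G3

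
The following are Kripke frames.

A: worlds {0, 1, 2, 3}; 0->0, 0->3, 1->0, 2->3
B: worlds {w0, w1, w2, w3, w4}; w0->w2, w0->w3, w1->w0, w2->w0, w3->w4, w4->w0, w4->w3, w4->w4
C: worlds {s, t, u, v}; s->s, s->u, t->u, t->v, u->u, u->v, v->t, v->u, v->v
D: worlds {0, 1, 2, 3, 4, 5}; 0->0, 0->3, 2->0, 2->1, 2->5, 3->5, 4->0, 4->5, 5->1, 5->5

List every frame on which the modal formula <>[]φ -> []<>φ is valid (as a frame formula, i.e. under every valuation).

C

The schema corresponds to convergence: forall x forall y forall z (Rxy & Rxz -> exists w (Ryw & Rzw)).
A: fails — R00 and R03 but 0 and 3 have no common successor.
B: fails — Rw0w2 and Rw0w3 but w2 and w3 have no common successor.
C: satisfies the condition.
D: fails — R00 and R03 but 0 and 3 have no common successor.
Valid on: C.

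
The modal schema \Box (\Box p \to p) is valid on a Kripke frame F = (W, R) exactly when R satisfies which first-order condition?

Suppose □(□p→p) is valid. Take Rxy and set V(p)={w : Ryw}. Then at y, □p holds; since □(□p→p) at x, □p→p at y, so p at y, i.e. Ryy.
Conversely, on a frame with shift-reflexivity the schema holds at every world under every valuation.
Frame condition: \forall x \forall y (Rxy \to Ryy).

Shift-reflexivity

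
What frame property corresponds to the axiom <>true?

Seriality

◇⊤ holds at w iff w has a successor, so frame-validity of ◇⊤ is exactly seriality. Equivalently via □p → ◇p:
Suppose □p→◇p is valid. At any x set V(p)=W. Then □p at x, so ◇p at x, so x has a successor.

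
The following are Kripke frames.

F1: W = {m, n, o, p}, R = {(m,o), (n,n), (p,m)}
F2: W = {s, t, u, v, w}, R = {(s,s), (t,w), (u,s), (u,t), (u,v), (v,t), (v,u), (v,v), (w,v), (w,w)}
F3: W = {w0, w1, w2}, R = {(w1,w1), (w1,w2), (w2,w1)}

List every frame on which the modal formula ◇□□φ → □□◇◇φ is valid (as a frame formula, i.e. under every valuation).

F3

Frame correspondent (Sahlqvist): ∀x ∀y ∀z ((xRy ∧ xR²z) → ∃w (yR²w ∧ zR²w)) — i.e. a generalized confluence (Geach) condition.
F1: fails — pRm, pR²o but no w with mR²w and oR²w.
F2: fails — uRs, uR²t but no w* with sR²w* and tR²w*.
F3: satisfies the condition.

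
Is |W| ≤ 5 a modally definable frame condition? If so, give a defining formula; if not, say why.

Modal frame validity is preserved under disjoint unions.
Any modal formula valid on each of 6 disjoint one-world frames is valid on their disjoint union (validity is preserved under disjoint unions). Each one-world frame has |W|=1≤5, but the union has |W|=6.
So no modal formula (or set of formulas) defines exactly the |W|≤5 frames.

Not modally definable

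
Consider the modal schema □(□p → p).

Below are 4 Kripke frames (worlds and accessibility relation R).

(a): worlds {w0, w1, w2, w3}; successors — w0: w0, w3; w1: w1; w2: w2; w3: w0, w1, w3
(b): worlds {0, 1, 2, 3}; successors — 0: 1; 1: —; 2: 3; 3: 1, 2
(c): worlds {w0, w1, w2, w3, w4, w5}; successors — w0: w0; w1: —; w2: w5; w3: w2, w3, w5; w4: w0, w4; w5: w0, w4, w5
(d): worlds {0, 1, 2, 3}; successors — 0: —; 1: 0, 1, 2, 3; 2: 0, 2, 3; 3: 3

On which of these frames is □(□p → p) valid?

(a)

The schema corresponds to shift-reflexivity: ∀x ∀y (Rxy → Ryy).
(a): ✓.
(b): fails — R01 but not R11.
(c): fails — Rw3w2 but not Rw2w2.
(d): fails — R10 but not R00.
Valid on: (a).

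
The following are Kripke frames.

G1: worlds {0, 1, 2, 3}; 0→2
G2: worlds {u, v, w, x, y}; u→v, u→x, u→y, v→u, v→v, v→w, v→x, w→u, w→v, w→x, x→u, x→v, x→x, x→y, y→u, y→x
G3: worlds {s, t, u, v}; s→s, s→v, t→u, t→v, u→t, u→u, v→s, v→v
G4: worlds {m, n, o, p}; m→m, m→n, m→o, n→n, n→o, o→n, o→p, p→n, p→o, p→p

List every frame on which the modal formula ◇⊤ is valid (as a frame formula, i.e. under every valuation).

The schema corresponds to seriality: ∀x ∃y Rxy.
G1: fails — world 1 has no successor.
G2: satisfies the condition.
G3: satisfies the condition.
G4: satisfies the condition.
Valid on: G2, G3, G4.

G2, G3, G4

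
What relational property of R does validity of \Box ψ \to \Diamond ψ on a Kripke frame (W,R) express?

Suppose □ψ→◇ψ is valid. At any x set V(ψ)=W. Then □ψ at x, so ◇ψ at x, so x has a successor.
Conversely, any frame satisfying \forall x \exists y Rxy validates the schema.
Frame condition: \forall x \exists y Rxy.

Seriality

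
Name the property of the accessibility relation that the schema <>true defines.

Seriality

◇⊤ holds at w iff w has a successor, so frame-validity of ◇⊤ is exactly seriality. Equivalently via □ψ → ◇ψ:
Suppose □ψ→◇ψ is valid. At any x set V(ψ)=W. Then □ψ at x, so ◇ψ at x, so x has a successor.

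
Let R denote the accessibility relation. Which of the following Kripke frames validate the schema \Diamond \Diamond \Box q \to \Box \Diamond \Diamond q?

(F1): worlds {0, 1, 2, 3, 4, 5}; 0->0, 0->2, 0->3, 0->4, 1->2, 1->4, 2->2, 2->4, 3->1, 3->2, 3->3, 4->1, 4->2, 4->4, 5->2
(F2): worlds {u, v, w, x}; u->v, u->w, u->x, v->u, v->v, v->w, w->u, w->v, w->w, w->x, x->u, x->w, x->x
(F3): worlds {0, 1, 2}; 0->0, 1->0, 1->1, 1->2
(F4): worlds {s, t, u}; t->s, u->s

(F1), (F2), (F4)

Frame correspondent (Sahlqvist): \forall x \forall y \forall z ((x R^2 y \wedge xRz) \to \exists w (yRw \wedge z R^2 w)) — i.e. a generalized confluence (Geach) condition.
(F1): satisfies the condition.
(F2): satisfies the condition.
(F3): fails — 1R²0, 1R2 but no w with 0Rw and 2R²w.
(F4): satisfies the condition.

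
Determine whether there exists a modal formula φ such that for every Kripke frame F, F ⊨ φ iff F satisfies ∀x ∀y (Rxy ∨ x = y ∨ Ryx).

Modal frame validity is preserved under disjoint unions.
Take 4 disjoint single-world reflexive frames: each is trivially connected, but their disjoint union has 4 worlds with no edge between distinct components, so it is not connected.
So no modal formula (or set of formulas) defines exactly the connected frames.

Not modally definable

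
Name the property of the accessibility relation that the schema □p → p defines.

Reflexivity

Suppose □p→p is valid. At any x set V(p)={w : Rxw}. Then □p holds at x, so p holds at x, i.e. Rxx.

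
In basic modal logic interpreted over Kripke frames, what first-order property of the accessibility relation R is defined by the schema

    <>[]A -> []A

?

the Euclidean property: forall x forall y forall z (Rxy & Rxz -> Ryz)

Equivalently (dual form): ◇A → □◇A.
Suppose ◇A→□◇A is valid. Take Rxy, Rxz and set V(A)={y}. Then ◇A at x, so □◇A at x, so ◇A at z, so some w with Rzw has A; w=y, i.e. Rzy. By symmetry of the argument, Ryz.
The converse is a direct semantic check.
So the correspondent is the Euclidean property.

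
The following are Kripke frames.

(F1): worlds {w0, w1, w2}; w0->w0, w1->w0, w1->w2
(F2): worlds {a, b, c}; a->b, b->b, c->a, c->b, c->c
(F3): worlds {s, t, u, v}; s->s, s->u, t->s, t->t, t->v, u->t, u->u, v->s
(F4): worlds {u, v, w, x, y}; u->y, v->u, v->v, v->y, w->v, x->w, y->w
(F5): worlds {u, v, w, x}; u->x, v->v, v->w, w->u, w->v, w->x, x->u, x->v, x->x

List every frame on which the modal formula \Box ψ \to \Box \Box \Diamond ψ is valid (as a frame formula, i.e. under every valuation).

(F1), (F2)

The schema corresponds to a generalized confluence (Geach) condition: \forall x \forall z (x R^2 z \to \exists w (xRw \wedge zRw)).
(F1): holds.
(F2): holds.
(F3): fails — uR²v but no w with uRw and vRw.
(F4): fails — uR²w but no t with uRt and wRt.
(F5): fails — uR²v but no t with uRt and vRt.
Valid on: (F1), (F2).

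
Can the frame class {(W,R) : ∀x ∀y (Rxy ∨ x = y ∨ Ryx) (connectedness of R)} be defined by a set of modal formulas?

No

Modal frame validity is preserved under disjoint unions.
Take 3 disjoint single-world reflexive frames: each is trivially connected, but their disjoint union has 3 worlds with no edge between distinct components, so it is not connected.
So no modal formula (or set of formulas) defines exactly the connected frames.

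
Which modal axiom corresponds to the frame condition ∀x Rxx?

A defining formula is □r → r (the T axiom).
Suppose □r→r is valid. At any x set V(r)={w : Rxw}. Then □r holds at x, so r holds at x, i.e. Rxx.

□r → r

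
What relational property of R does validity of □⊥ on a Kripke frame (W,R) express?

□⊥ is valid iff no world has any successor (otherwise □⊥ fails at any world with one).

emptiness of R: ∀x ∀y ¬Rxy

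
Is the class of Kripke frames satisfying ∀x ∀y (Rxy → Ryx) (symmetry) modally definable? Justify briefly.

Yes, by q → □◇q

The condition is symmetry. A defining modal formula is q → □◇q.
Suppose q→□◇q is valid. Take Rxy and set V(q)={x}. Then q at x, so □◇q at x, so ◇q at y, so some z with Ryz has q; z=x, i.e. Ryx.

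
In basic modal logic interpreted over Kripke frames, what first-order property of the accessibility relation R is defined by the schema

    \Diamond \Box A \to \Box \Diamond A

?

Suppose ◇□A→□◇A is valid. Take Rxy, Rxz and set V(A)={w : Ryw}. Then □A at y so ◇□A at x, so □◇A at x, so ◇A at z, giving w with Rzw and Ryw.

convergence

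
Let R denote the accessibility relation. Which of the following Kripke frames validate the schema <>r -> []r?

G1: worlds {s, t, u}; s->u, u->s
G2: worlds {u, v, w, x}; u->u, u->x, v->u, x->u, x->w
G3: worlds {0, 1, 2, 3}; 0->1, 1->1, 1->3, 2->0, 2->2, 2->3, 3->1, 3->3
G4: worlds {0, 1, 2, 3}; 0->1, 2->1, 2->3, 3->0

G1

The schema corresponds to partial functionality: forall x forall y forall z (Rxy & Rxz -> y = z).
G1: ✓.
G2: fails — u sees both u and x.
G3: fails — 1 sees both 1 and 3.
G4: fails — 2 sees both 1 and 3.
Valid on: G1.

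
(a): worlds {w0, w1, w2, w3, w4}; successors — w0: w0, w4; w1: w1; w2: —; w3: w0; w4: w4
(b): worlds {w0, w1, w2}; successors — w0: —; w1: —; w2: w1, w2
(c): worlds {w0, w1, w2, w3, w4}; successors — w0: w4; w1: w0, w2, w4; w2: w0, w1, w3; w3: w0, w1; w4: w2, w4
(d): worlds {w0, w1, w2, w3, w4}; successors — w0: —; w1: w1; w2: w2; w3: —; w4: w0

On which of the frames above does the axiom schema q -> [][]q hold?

(d)

The schema corresponds to a generalized confluence (Geach) condition: forall x forall z (x R^2 z -> exists w (x = w & z = w)).
(a): fails — w0R²w4 but w0 ≠ w4.
(b): fails — w2R²w1 but w2 ≠ w1.
(c): fails — w0R²w2 but w0 ≠ w2.
(d): holds.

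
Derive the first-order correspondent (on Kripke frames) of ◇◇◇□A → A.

∀x ∀y (xR³y → ∃w (yRw ∧ x = w))

This is a Sahlqvist (Geach-type) schema ◇^3□^1A → □^0◇^0A.
Minimal-valuation argument: fix x; take any y with xR^3y and any z with xR^0z. Set V(A) to the set of worlds R-reachable from y in exactly 1 step. Then □^1A holds at y, so the antecedent holds at x; validity forces ◇^0A at z, giving a w with zR^0w and yR^1w.
First-order correspondent: ∀x ∀y (xR³y → ∃w (yRw ∧ x = w)).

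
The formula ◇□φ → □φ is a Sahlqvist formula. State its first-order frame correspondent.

the Euclidean property: ∀x ∀y ∀z (Rxy ∧ Rxz → Ryz)

This is frame-equivalent to ◇φ → □◇φ (substitute ¬φ for φ and contrapose).
Suppose ◇φ→□◇φ is valid. Take Rxy, Rxz and set V(φ)={y}. Then ◇φ at x, so □◇φ at x, so ◇φ at z, so some w with Rzw has φ; w=y, i.e. Rzy. By symmetry of the argument, Ryz.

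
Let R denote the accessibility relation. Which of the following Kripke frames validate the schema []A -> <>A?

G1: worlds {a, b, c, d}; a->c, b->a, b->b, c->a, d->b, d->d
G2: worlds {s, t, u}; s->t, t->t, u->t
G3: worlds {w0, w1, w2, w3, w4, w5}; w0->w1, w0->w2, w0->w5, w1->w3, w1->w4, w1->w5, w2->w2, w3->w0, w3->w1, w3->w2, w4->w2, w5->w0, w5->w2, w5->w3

G1, G2, G3

This is the axiom for seriality; its first-order frame correspondent is forall x exists y Rxy.
G1: condition met.
G2: condition met.
G3: condition met.
Valid on: G1, G2, G3.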